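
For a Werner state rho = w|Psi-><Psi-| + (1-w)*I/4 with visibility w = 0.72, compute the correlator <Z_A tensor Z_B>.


|Psi-> = (|01> - |10>)/sqrt(2)
For the pure Bell state, <Z_A Z_B> = -1 (Bell-state Pauli correlator).
The maximally-mixed part I/4 has tr(I/4 * P tensor P) = 0 for any traceless Pauli P.
So <Z_A Z_B>_rho = w * (-1) + (1 - w) * 0
= 0.72 * (-1)
= -0.7200

-0.7200


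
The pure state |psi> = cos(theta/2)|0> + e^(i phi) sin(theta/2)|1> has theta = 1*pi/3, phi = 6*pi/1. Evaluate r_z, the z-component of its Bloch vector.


theta = 1.0472, phi = 18.8496
r_z = cos(theta) = 0.5000

0.5000


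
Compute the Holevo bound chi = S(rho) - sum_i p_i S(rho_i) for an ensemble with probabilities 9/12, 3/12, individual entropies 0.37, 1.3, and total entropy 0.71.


chi = S(rho) - sum_i p_i * S(rho_i)
Weighted entropy = 9/12 * 0.37 + 3/12 * 1.3
= 0.6025
chi = 0.71 - 0.6025
= 0.1075

0.1075


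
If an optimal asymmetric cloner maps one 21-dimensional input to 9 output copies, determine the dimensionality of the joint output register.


Output space = H^(tensor 9) where dim(H) = 21
dim = 21^9
= 441 (after 2 factors)
= 9261 (after 3 factors)
= 194481 (after 4 factors)
= 4084101 (after 5 factors)
= 85766121 (after 6 factors)
= 1801088541 (after 7 factors)
= 37822859361 (after 8 factors)
= 794280046581 (after 9 factors)
= 794280046581

794280046581


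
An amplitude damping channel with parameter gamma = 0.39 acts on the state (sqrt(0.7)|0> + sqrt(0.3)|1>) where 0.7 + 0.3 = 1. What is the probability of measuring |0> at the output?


For amplitude damping with parameter gamma on state sqrt(a)|0> + sqrt(b)|1>:
alpha^2 = 0.7, beta^2 = 0.3
P(|0>) = alpha^2 + gamma * beta^2
= 0.7 + 0.39 * 0.3
= 0.7 + 0.1170
= 0.8170

0.8170


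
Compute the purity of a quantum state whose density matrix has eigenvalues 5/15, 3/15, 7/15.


tr(rho^2) = sum of eigenvalues squared
= (5/15)^2 + (3/15)^2 + (7/15)^2
= (25 + 9 + 49) / 225
= 83/225
= 0.3689

0.3689


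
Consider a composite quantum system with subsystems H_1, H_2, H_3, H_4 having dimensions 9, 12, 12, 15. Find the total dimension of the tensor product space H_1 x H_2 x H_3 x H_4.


dim(H_1 x H_2 x H_3 x H_4) = 9 * 12 * 12 * 15
= 108 * 12 * 15
= 1296 * 15
= 19440

19440


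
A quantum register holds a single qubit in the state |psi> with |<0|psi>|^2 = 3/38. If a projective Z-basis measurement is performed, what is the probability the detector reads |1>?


|alpha|^2 = 3/38 = 0.0789
|beta|^2 = 1 - 3/38 = 35/38 = 0.9211
P(|1>) = |beta|^2 = 0.9211

0.9211


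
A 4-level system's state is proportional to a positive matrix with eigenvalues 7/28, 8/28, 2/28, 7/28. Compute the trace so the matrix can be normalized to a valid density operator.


tr(M) = sum of eigenvalues
= 7/28 + 8/28 + 2/28 + 7/28
= 24/28
= 0.8571

0.8571


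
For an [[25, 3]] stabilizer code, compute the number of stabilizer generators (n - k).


For an [[n,k]] stabilizer code:
Number of stabilizer generators = n - k
= 25 - 3
= 22

22


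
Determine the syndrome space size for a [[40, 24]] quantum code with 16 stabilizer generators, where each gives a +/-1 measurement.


Each stabilizer generator gives a binary (+1 or -1) measurement outcome.
With 16 independent generators:
Total syndromes = 2^16
= 65536

65536


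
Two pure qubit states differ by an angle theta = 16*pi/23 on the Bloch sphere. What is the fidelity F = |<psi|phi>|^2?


For states separated by angle theta on Bloch sphere:
F = cos^2(theta/2)
theta = 16*pi/23 = 2.1855
theta/2 = 1.0927
cos(theta/2) = 0.4601
F = 0.2117

0.2117


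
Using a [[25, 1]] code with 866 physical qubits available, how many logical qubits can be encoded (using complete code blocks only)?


Each code block uses 25 physical qubits for 1 logical qubit(s).
Number of complete blocks = floor(866 / 25) = 34
Logical qubits = 34 * 1
= 34

34


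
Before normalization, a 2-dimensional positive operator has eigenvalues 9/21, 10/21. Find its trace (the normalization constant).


tr(M) = sum of eigenvalues
= 9/21 + 10/21
= 19/21
= 0.9048

0.9048


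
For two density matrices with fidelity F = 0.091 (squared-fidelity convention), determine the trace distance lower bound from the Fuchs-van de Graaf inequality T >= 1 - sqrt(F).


Fuchs-van de Graaf (squared-fidelity convention): 1 - sqrt(F) <= T <= sqrt(1 - F).
Lower bound: T >= 1 - sqrt(F)
sqrt(F) = sqrt(0.091) = 0.3017
T >= 1 - 0.3017
T >= 0.6983

0.6983


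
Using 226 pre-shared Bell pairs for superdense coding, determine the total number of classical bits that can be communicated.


Superdense coding allows 2 classical bits per shared entangled pair.
226 pair(s) -> 2 * 226 = 452 classical bits

452


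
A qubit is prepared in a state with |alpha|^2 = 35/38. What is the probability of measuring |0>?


|alpha|^2 = 35/38 = 0.9211
|beta|^2 = 1 - 35/38 = 3/38 = 0.0789
P(|0>) = |alpha|^2 = 0.9211

0.9211


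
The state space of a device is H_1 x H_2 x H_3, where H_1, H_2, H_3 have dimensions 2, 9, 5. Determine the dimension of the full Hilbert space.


dim(H_1 x H_2 x H_3) = 2 * 9 * 5
= 18 * 5
= 90

90


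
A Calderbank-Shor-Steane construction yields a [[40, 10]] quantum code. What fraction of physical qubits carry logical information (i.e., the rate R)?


Code rate R = k/n
= 10/40
= 0.2500

0.2500


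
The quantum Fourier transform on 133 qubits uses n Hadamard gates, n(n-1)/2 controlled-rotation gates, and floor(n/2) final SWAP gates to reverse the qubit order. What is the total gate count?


Hadamard gates: 133
Controlled rotations: n*(n-1)/2 = 133*132/2 = 8778
SWAP gates: floor(n/2) = floor(133/2) = 66
Total = 133 + 8778 + 66
= 8977

8977


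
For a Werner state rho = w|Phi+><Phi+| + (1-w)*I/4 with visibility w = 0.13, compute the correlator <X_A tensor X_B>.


|Phi+> = (|00> + |11>)/sqrt(2)
For the pure Bell state, <X_A X_B> = +1 (Bell-state Pauli correlator).
The maximally-mixed part I/4 has tr(I/4 * P tensor P) = 0 for any traceless Pauli P.
So <X_A X_B>_rho = w * (+1) + (1 - w) * 0
= 0.13 * (+1)
= 0.1300

0.1300


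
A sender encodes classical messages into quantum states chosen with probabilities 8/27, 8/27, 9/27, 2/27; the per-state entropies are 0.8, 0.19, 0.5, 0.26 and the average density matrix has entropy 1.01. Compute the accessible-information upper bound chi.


chi = S(rho) - sum_i p_i * S(rho_i)
Weighted entropy = 8/27 * 0.8 + 8/27 * 0.19 + 9/27 * 0.5 + 2/27 * 0.26
= 0.4793
chi = 1.01 - 0.4793
= 0.5307

0.5307


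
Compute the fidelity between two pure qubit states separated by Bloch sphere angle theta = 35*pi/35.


For states separated by angle theta on Bloch sphere:
F = cos^2(theta/2)
theta = 35*pi/35 = 3.1416
theta/2 = 1.5708
cos(theta/2) = 0.0000
F = 0.0000

0.0000


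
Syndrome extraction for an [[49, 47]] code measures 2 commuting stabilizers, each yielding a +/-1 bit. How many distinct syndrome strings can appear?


Each stabilizer generator gives a binary (+1 or -1) measurement outcome.
With 2 independent generators:
Total syndromes = 2^2
= 4

4


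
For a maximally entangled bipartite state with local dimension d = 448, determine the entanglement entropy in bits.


For a maximally entangled state in d x d:
S = log2(d) = log2(448)
= 8.8074

8.8074


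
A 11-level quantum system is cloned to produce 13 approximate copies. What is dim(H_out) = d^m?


Output space = H^(tensor 13) where dim(H) = 11
dim = 11^13
= 121 (after 2 factors)
= 1331 (after 3 factors)
= 14641 (after 4 factors)
= 161051 (after 5 factors)
= 1771561 (after 6 factors)
= 19487171 (after 7 factors)
= 214358881 (after 8 factors)
= 2357947691 (after 9 factors)
= 25937424601 (after 10 factors)
= 285311670611 (after 11 factors)
= 3138428376721 (after 12 factors)
= 34522712143931 (after 13 factors)
= 34522712143931

34522712143931


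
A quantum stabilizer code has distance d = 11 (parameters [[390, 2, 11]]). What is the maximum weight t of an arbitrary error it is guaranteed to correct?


Code parameters: [[390, 2, 11]], distance d = 11.
Number of correctable errors = floor((d-1)/2)
= floor((11 - 1)/2)
= floor(10/2)
= 5

5


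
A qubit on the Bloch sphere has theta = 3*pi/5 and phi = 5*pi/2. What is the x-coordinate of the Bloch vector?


theta = 1.8850, phi = 7.8540
r_x = sin(theta)*cos(phi) = 0.9511 * 0.0000
r_x = 0.0000

0.0000


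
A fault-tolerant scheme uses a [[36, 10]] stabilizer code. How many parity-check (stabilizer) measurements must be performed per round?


For an [[n,k]] stabilizer code:
Number of stabilizer generators = n - k
= 36 - 10
= 26

26


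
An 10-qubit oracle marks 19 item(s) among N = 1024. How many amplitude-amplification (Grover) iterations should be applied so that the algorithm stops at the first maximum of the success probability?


After j Grover iterations the success probability is P(j) = sin^2((2j+1)*theta), where sin(theta) = sqrt(k/N).
N = 2^10 = 1024, k = 19
sin(theta) = sqrt(k/N) = 0.136215592
theta = arcsin(sqrt(k/N)) = 0.1366403881 rad
P(j) reaches its first maximum when (2j+1)*theta is as close as possible to pi/2, i.e. j = round(pi/(4*theta) - 1/2).
pi/(4*theta) - 1/2 = 5.2479
(For comparison, the common estimate pi/4 * sqrt(N/k) = 5.7658; the exact maximiser is used here.)
Optimal iterations = 5

5


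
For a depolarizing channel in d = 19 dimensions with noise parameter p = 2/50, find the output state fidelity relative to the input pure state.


F = (1-p) + p/d
= (1 - 0.0400) + 0.0400/19
= 0.9600 + 0.0021
= 0.9621

0.9621


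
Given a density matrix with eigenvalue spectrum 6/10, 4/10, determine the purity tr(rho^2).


tr(rho^2) = sum of eigenvalues squared
= (6/10)^2 + (4/10)^2
= (36 + 16) / 100
= 52/100
= 0.5200

0.5200


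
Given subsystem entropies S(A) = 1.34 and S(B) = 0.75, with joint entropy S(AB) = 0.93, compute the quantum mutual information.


I(A:B) = S(A) + S(B) - S(AB)
= 1.34 + 0.75 - 0.93
= 1.1600

1.1600


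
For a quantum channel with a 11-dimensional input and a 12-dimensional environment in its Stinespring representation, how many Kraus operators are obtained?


Tracing out the environment in an orthonormal basis {|i>_E} gives Kraus operators K_i = <i|_E U |0>_E.
Number of Kraus operators = dim(H_env) = d_env
= 12

12


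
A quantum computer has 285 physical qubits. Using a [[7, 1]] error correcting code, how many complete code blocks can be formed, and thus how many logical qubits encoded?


Each code block uses 7 physical qubits for 1 logical qubit(s).
Number of complete blocks = floor(285 / 7) = 40
Logical qubits = 40 * 1
= 40

40


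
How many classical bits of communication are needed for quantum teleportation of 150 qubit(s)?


Quantum teleportation requires 2 classical bits per qubit teleported.
150 qubit(s) -> 2 * 150 = 300 classical bits

300


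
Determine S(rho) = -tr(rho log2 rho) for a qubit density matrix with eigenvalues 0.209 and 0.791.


S = -p*log2(p) - (1-p)*log2(1-p)
p = 0.2090, 1-p = 0.7910
= -0.2090 * log2(0.2090) - 0.7910 * log2(0.7910)
= -(-0.4720) - (-0.2676)
= 0.7396

0.7396


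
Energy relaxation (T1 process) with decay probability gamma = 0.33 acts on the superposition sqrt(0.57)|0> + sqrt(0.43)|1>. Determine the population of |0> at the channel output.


For amplitude damping with parameter gamma on state sqrt(a)|0> + sqrt(b)|1>:
alpha^2 = 0.57, beta^2 = 0.43
P(|0>) = alpha^2 + gamma * beta^2
= 0.57 + 0.33 * 0.43
= 0.57 + 0.1419
= 0.7119

0.7119


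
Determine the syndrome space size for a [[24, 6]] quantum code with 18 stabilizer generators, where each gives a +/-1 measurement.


Each stabilizer generator gives a binary (+1 or -1) measurement outcome.
With 18 independent generators:
Total syndromes = 2^18
= 262144

262144


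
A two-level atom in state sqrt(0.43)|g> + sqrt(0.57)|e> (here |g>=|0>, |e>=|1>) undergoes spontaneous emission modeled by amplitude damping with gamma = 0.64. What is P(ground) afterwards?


For amplitude damping with parameter gamma on state sqrt(a)|0> + sqrt(b)|1>:
alpha^2 = 0.43, beta^2 = 0.57
P(|0>) = alpha^2 + gamma * beta^2
= 0.43 + 0.64 * 0.57
= 0.43 + 0.3648
= 0.7948

0.7948


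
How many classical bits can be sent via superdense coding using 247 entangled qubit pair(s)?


Superdense coding allows 2 classical bits per shared entangled pair.
247 pair(s) -> 2 * 247 = 494 classical bits

494


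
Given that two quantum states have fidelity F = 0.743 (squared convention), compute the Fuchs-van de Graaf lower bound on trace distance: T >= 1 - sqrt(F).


Fuchs-van de Graaf (squared-fidelity convention): 1 - sqrt(F) <= T <= sqrt(1 - F).
Lower bound: T >= 1 - sqrt(F)
sqrt(F) = sqrt(0.743) = 0.8620
T >= 1 - 0.8620
T >= 0.1380

0.1380


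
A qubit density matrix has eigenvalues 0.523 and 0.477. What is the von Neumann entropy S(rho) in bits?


S = -p*log2(p) - (1-p)*log2(1-p)
p = 0.5230, 1-p = 0.4770
= -0.5230 * log2(0.5230) - 0.4770 * log2(0.4770)
= -(-0.4891) - (-0.5094)
= 0.9985

0.9985


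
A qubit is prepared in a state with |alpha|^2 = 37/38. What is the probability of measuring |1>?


|alpha|^2 = 37/38 = 0.9737
|beta|^2 = 1 - 37/38 = 1/38 = 0.0263
P(|1>) = |beta|^2 = 0.0263

0.0263


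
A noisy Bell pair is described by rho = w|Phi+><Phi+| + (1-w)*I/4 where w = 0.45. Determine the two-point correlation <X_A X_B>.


|Phi+> = (|00> + |11>)/sqrt(2)
For the pure Bell state, <X_A X_B> = +1 (Bell-state Pauli correlator).
The maximally-mixed part I/4 has tr(I/4 * P tensor P) = 0 for any traceless Pauli P.
So <X_A X_B>_rho = w * (+1) + (1 - w) * 0
= 0.45 * (+1)
= 0.4500

0.4500


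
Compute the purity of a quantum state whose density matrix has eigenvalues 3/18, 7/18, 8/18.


tr(rho^2) = sum of eigenvalues squared
= (3/18)^2 + (7/18)^2 + (8/18)^2
= (9 + 49 + 64) / 324
= 122/324
= 0.3765

0.3765


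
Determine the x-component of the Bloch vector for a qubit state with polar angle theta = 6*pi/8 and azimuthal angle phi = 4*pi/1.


theta = 2.3562, phi = 12.5664
r_x = sin(theta)*cos(phi) = 0.7071 * 1.0000
r_x = 0.7071

0.7071


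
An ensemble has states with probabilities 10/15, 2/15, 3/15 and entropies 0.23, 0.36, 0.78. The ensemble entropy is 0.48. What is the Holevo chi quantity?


chi = S(rho) - sum_i p_i * S(rho_i)
Weighted entropy = 10/15 * 0.23 + 2/15 * 0.36 + 3/15 * 0.78
= 0.3573
chi = 0.48 - 0.3573
= 0.1227

0.1227


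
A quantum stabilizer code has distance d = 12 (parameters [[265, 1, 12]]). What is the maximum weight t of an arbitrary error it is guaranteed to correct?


Code parameters: [[265, 1, 12]], distance d = 12.
Number of correctable errors = floor((d-1)/2)
= floor((12 - 1)/2)
= floor(11/2)
= 5

5


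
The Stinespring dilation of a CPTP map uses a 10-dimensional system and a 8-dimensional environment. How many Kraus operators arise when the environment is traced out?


Tracing out the environment in an orthonormal basis {|i>_E} gives Kraus operators K_i = <i|_E U |0>_E.
Number of Kraus operators = dim(H_env) = d_env
= 8

8


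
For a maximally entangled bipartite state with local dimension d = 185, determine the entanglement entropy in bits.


For a maximally entangled state in d x d:
S = log2(d) = log2(185)
= 7.5314

7.5314


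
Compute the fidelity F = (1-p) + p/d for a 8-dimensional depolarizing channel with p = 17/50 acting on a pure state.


F = (1-p) + p/d
= (1 - 0.3400) + 0.3400/8
= 0.6600 + 0.0425
= 0.7025

0.7025


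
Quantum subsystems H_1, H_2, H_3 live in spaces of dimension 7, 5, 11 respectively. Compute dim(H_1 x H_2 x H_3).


dim(H_1 x H_2 x H_3) = 7 * 5 * 11
= 35 * 11
= 385

385


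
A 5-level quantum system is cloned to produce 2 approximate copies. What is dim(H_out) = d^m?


Output space = H^(tensor 2) where dim(H) = 5
dim = 5^2
= 25

25


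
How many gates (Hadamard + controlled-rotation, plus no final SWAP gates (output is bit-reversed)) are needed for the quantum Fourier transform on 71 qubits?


Hadamard gates: 71
Controlled rotations: n*(n-1)/2 = 71*70/2 = 2485
SWAP gates: 0 (omitted)
Total = 71 + 2485
= 2556

2556


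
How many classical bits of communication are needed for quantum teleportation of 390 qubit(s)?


Quantum teleportation requires 2 classical bits per qubit teleported.
390 qubit(s) -> 2 * 390 = 780 classical bits

780


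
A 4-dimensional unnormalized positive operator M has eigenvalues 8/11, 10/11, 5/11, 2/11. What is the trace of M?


tr(M) = sum of eigenvalues
= 8/11 + 10/11 + 5/11 + 2/11
= 25/11
= 2.2727

2.2727


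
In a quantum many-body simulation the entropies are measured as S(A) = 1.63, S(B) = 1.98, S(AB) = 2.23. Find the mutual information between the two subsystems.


I(A:B) = S(A) + S(B) - S(AB)
= 1.63 + 1.98 - 2.23
= 1.3800

1.3800


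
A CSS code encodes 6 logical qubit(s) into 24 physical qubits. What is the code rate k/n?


Code rate R = k/n
= 6/24
= 0.2500

0.2500


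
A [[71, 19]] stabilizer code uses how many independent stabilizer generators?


For an [[n,k]] stabilizer code:
Number of stabilizer generators = n - k
= 71 - 19
= 52

52


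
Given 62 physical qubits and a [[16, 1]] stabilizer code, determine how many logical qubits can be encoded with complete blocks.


Each code block uses 16 physical qubits for 1 logical qubit(s).
Number of complete blocks = floor(62 / 16) = 3
Logical qubits = 3 * 1
= 3

3


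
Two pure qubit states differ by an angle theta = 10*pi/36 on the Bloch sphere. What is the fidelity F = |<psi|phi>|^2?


For states separated by angle theta on Bloch sphere:
F = cos^2(theta/2)
theta = 10*pi/36 = 0.8727
theta/2 = 0.4363
cos(theta/2) = 0.9063
F = 0.8214

0.8214


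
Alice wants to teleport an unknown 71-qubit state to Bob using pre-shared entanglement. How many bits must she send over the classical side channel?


Quantum teleportation requires 2 classical bits per qubit teleported.
71 qubit(s) -> 2 * 71 = 142 classical bits

142


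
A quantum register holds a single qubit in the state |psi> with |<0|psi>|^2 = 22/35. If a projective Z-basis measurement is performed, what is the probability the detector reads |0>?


|alpha|^2 = 22/35 = 0.6286
|beta|^2 = 1 - 22/35 = 13/35 = 0.3714
P(|0>) = |alpha|^2 = 0.6286

0.6286


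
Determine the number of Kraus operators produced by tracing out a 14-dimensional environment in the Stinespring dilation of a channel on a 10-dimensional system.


Tracing out the environment in an orthonormal basis {|i>_E} gives Kraus operators K_i = <i|_E U |0>_E.
Number of Kraus operators = dim(H_env) = d_env
= 14

14


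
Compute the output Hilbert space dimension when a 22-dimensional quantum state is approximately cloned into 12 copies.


Output space = H^(tensor 12) where dim(H) = 22
dim = 22^12
= 484 (after 2 factors)
= 10648 (after 3 factors)
= 234256 (after 4 factors)
= 5153632 (after 5 factors)
= 113379904 (after 6 factors)
= 2494357888 (after 7 factors)
= 54875873536 (after 8 factors)
= 1207269217792 (after 9 factors)
= 26559922791424 (after 10 factors)
= 584318301411328 (after 11 factors)
= 12855002631049216 (after 12 factors)
= 12855002631049216

12855002631049216


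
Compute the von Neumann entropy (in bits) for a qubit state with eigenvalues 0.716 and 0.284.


S = -p*log2(p) - (1-p)*log2(1-p)
p = 0.7160, 1-p = 0.2840
= -0.7160 * log2(0.7160) - 0.2840 * log2(0.2840)
= -(-0.3451) - (-0.5158)
= 0.8608

0.8608


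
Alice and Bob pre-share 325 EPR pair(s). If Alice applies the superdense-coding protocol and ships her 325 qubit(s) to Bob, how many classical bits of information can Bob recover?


Superdense coding allows 2 classical bits per shared entangled pair.
325 pair(s) -> 2 * 325 = 650 classical bits

650


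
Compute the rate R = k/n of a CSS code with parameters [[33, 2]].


Code rate R = k/n
= 2/33
= 0.0606

0.0606


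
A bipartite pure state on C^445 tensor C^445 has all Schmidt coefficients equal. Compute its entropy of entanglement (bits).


For a maximally entangled state in d x d:
S = log2(d) = log2(445)
= 8.7977

8.7977


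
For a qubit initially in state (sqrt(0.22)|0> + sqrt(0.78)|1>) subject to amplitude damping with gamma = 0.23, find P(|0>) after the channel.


For amplitude damping with parameter gamma on state sqrt(a)|0> + sqrt(b)|1>:
alpha^2 = 0.22, beta^2 = 0.78
P(|0>) = alpha^2 + gamma * beta^2
= 0.22 + 0.23 * 0.78
= 0.22 + 0.1794
= 0.3994

0.3994


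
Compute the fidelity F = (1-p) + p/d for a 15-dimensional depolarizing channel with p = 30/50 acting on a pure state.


F = (1-p) + p/d
= (1 - 0.6000) + 0.6000/15
= 0.4000 + 0.0400
= 0.4400

0.4400


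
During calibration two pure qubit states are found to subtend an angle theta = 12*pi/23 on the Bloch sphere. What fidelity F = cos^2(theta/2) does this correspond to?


For states separated by angle theta on Bloch sphere:
F = cos^2(theta/2)
theta = 12*pi/23 = 1.6391
theta/2 = 0.8195
cos(theta/2) = 0.6826
F = 0.4659

0.4659


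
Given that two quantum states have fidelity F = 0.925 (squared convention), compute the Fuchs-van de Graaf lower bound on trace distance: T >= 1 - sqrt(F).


Fuchs-van de Graaf (squared-fidelity convention): 1 - sqrt(F) <= T <= sqrt(1 - F).
Lower bound: T >= 1 - sqrt(F)
sqrt(F) = sqrt(0.925) = 0.9618
T >= 1 - 0.9618
T >= 0.0382

0.0382


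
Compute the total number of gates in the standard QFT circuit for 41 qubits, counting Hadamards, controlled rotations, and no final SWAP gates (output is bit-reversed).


Hadamard gates: 41
Controlled rotations: n*(n-1)/2 = 41*40/2 = 820
SWAP gates: 0 (omitted)
Total = 41 + 820
= 861

861


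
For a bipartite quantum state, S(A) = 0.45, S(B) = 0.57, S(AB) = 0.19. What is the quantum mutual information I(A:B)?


I(A:B) = S(A) + S(B) - S(AB)
= 0.45 + 0.57 - 0.19
= 0.8300

0.8300


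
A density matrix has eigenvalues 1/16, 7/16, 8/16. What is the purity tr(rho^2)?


tr(rho^2) = sum of eigenvalues squared
= (1/16)^2 + (7/16)^2 + (8/16)^2
= (1 + 49 + 64) / 256
= 114/256
= 0.4453

0.4453


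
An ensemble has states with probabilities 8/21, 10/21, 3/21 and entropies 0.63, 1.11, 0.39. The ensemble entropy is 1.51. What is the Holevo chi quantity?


chi = S(rho) - sum_i p_i * S(rho_i)
Weighted entropy = 8/21 * 0.63 + 10/21 * 1.11 + 3/21 * 0.39
= 0.8243
chi = 1.51 - 0.8243
= 0.6857

0.6857


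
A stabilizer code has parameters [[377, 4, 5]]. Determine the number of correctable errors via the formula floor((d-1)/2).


Code parameters: [[377, 4, 5]], distance d = 5.
Number of correctable errors = floor((d-1)/2)
= floor((5 - 1)/2)
= floor(4/2)
= 2

2


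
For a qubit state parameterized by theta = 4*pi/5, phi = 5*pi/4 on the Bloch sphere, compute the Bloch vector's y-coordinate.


theta = 2.5133, phi = 3.9270
r_y = sin(theta)*sin(phi) = 0.5878 * -0.7071
r_y = -0.4156

-0.4156


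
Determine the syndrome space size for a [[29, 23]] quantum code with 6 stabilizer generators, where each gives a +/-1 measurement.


Each stabilizer generator gives a binary (+1 or -1) measurement outcome.
With 6 independent generators:
Total syndromes = 2^6
= 64

64


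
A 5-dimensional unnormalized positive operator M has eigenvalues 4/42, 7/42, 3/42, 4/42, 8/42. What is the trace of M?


tr(M) = sum of eigenvalues
= 4/42 + 7/42 + 3/42 + 4/42 + 8/42
= 26/42
= 0.6190

0.6190


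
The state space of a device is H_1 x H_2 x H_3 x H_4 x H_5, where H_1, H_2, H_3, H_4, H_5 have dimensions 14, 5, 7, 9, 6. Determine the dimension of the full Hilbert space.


dim(H_1 x H_2 x H_3 x H_4 x H_5) = 14 * 5 * 7 * 9 * 6
= 70 * 7 * 9 * 6
= 490 * 9 * 6
= 4410 * 6
= 26460

26460


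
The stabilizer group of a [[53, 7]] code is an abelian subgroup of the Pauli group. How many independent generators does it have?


For an [[n,k]] stabilizer code:
Number of stabilizer generators = n - k
= 53 - 7
= 46

46


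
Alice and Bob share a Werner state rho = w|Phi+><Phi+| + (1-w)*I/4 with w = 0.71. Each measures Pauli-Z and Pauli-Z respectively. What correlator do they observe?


|Phi+> = (|00> + |11>)/sqrt(2)
For the pure Bell state, <Z_A Z_B> = +1 (Bell-state Pauli correlator).
The maximally-mixed part I/4 has tr(I/4 * P tensor P) = 0 for any traceless Pauli P.
So <Z_A Z_B>_rho = w * (+1) + (1 - w) * 0
= 0.71 * (+1)
= 0.7100

0.7100


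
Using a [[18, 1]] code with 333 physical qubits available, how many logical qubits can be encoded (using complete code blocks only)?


Each code block uses 18 physical qubits for 1 logical qubit(s).
Number of complete blocks = floor(333 / 18) = 18
Logical qubits = 18 * 1
= 18

18


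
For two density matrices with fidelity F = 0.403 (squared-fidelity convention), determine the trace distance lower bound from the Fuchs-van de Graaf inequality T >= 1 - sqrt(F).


Fuchs-van de Graaf (squared-fidelity convention): 1 - sqrt(F) <= T <= sqrt(1 - F).
Lower bound: T >= 1 - sqrt(F)
sqrt(F) = sqrt(0.403) = 0.6348
T >= 1 - 0.6348
T >= 0.3652

0.3652


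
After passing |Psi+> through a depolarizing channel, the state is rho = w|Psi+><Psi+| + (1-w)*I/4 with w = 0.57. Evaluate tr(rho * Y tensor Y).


|Psi+> = (|01> + |10>)/sqrt(2)
For the pure Bell state, <Y_A Y_B> = +1 (Bell-state Pauli correlator).
The maximally-mixed part I/4 has tr(I/4 * P tensor P) = 0 for any traceless Pauli P.
So <Y_A Y_B>_rho = w * (+1) + (1 - w) * 0
= 0.57 * (+1)
= 0.5700

0.5700


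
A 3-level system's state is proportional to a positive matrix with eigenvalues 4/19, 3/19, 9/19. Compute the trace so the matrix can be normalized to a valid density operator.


tr(M) = sum of eigenvalues
= 4/19 + 3/19 + 9/19
= 16/19
= 0.8421

0.8421


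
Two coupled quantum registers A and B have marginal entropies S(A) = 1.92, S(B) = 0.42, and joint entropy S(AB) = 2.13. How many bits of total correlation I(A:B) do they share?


I(A:B) = S(A) + S(B) - S(AB)
= 1.92 + 0.42 - 2.13
= 0.2100

0.2100


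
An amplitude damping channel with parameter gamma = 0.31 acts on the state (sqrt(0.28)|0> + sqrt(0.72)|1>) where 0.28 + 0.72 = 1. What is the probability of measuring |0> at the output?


For amplitude damping with parameter gamma on state sqrt(a)|0> + sqrt(b)|1>:
alpha^2 = 0.28, beta^2 = 0.72
P(|0>) = alpha^2 + gamma * beta^2
= 0.28 + 0.31 * 0.72
= 0.28 + 0.2232
= 0.5032

0.5032


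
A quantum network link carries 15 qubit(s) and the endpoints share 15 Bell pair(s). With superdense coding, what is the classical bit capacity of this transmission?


Superdense coding allows 2 classical bits per shared entangled pair.
15 pair(s) -> 2 * 15 = 30 classical bits

30


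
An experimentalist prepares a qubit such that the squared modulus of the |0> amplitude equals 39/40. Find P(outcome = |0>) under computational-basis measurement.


|alpha|^2 = 39/40 = 0.9750
|beta|^2 = 1 - 39/40 = 1/40 = 0.0250
P(|0>) = |alpha|^2 = 0.9750

0.9750


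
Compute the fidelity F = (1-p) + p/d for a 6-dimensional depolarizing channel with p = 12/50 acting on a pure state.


F = (1-p) + p/d
= (1 - 0.2400) + 0.2400/6
= 0.7600 + 0.0400
= 0.8000

0.8000


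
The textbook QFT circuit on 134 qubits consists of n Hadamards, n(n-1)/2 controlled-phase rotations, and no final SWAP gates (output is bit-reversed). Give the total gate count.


Hadamard gates: 134
Controlled rotations: n*(n-1)/2 = 134*133/2 = 8911
SWAP gates: 0 (omitted)
Total = 134 + 8911
= 9045

9045


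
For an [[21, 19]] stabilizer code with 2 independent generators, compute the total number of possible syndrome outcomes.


Each stabilizer generator gives a binary (+1 or -1) measurement outcome.
With 2 independent generators:
Total syndromes = 2^2
= 4

4


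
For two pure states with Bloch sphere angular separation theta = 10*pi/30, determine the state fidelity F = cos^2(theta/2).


For states separated by angle theta on Bloch sphere:
F = cos^2(theta/2)
theta = 10*pi/30 = 1.0472
theta/2 = 0.5236
cos(theta/2) = 0.8660
F = 0.7500

0.7500


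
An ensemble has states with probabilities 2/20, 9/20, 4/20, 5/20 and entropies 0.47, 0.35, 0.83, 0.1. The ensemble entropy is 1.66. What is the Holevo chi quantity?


chi = S(rho) - sum_i p_i * S(rho_i)
Weighted entropy = 2/20 * 0.47 + 9/20 * 0.35 + 4/20 * 0.83 + 5/20 * 0.1
= 0.3955
chi = 1.66 - 0.3955
= 1.2645

1.2645


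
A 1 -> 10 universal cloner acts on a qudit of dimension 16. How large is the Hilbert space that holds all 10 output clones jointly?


Output space = H^(tensor 10) where dim(H) = 16
dim = 16^10
= 256 (after 2 factors)
= 4096 (after 3 factors)
= 65536 (after 4 factors)
= 1048576 (after 5 factors)
= 16777216 (after 6 factors)
= 268435456 (after 7 factors)
= 4294967296 (after 8 factors)
= 68719476736 (after 9 factors)
= 1099511627776 (after 10 factors)
= 1099511627776

1099511627776


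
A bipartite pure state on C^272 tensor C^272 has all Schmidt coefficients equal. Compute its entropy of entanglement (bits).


For a maximally entangled state in d x d:
S = log2(d) = log2(272)
= 8.0875

8.0875


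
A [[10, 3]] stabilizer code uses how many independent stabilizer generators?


For an [[n,k]] stabilizer code:
Number of stabilizer generators = n - k
= 10 - 3
= 7

7


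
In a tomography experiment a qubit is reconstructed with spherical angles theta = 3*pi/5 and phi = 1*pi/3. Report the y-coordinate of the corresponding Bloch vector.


theta = 1.8850, phi = 1.0472
r_y = sin(theta)*sin(phi) = 0.9511 * 0.8660
r_y = 0.8236

0.8236


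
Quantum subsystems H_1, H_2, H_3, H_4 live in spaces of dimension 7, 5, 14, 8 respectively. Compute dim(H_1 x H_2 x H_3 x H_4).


dim(H_1 x H_2 x H_3 x H_4) = 7 * 5 * 14 * 8
= 35 * 14 * 8
= 490 * 8
= 3920

3920


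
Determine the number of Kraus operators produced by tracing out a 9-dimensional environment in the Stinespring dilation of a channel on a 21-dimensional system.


Tracing out the environment in an orthonormal basis {|i>_E} gives Kraus operators K_i = <i|_E U |0>_E.
Number of Kraus operators = dim(H_env) = d_env
= 9

9


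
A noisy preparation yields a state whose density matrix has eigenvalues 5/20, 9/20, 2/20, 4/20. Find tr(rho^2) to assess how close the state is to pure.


tr(rho^2) = sum of eigenvalues squared
= (5/20)^2 + (9/20)^2 + (2/20)^2 + (4/20)^2
= (25 + 81 + 4 + 16) / 400
= 126/400
= 0.3150

0.3150


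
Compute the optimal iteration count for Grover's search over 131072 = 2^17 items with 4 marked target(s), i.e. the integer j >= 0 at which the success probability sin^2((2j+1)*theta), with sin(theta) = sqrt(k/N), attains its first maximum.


After j Grover iterations the success probability is P(j) = sin^2((2j+1)*theta), where sin(theta) = sqrt(k/N).
N = 2^17 = 131072, k = 4
sin(theta) = sqrt(k/N) = 0.005524271728
theta = arcsin(sqrt(k/N)) = 0.005524299826 rad
P(j) reaches its first maximum when (2j+1)*theta is as close as possible to pi/2, i.e. j = round(pi/(4*theta) - 1/2).
pi/(4*theta) - 1/2 = 141.6715
(For comparison, the common estimate pi/4 * sqrt(N/k) = 142.1723; the exact maximiser is used here.)
Optimal iterations = 142

142


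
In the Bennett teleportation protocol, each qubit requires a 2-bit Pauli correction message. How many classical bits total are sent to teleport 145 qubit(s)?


Quantum teleportation requires 2 classical bits per qubit teleported.
145 qubit(s) -> 2 * 145 = 290 classical bits

290


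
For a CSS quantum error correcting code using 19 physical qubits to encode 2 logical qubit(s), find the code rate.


Code rate R = k/n
= 2/19
= 0.1053

0.1053


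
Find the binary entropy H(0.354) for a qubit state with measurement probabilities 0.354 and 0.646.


S = -p*log2(p) - (1-p)*log2(1-p)
p = 0.3540, 1-p = 0.6460
= -0.3540 * log2(0.3540) - 0.6460 * log2(0.6460)
= -(-0.5304) - (-0.4072)
= 0.9376

0.9376


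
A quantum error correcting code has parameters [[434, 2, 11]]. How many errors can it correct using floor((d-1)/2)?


Code parameters: [[434, 2, 11]], distance d = 11.
Number of correctable errors = floor((d-1)/2)
= floor((11 - 1)/2)
= floor(10/2)
= 5

5


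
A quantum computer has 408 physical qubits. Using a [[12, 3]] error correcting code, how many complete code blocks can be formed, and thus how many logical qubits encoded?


Each code block uses 12 physical qubits for 3 logical qubit(s).
Number of complete blocks = floor(408 / 12) = 34
Logical qubits = 34 * 3
= 102

102


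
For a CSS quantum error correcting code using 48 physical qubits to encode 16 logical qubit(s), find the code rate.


Code rate R = k/n
= 16/48
= 0.3333

0.3333


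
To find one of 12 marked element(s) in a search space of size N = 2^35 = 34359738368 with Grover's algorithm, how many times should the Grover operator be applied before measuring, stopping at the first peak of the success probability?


After j Grover iterations the success probability is P(j) = sin^2((2j+1)*theta), where sin(theta) = sqrt(k/N).
N = 2^35 = 34359738368, k = 12
sin(theta) = sqrt(k/N) = 1.868812365e-05
theta = arcsin(sqrt(k/N)) = 1.868812365e-05 rad
P(j) reaches its first maximum when (2j+1)*theta is as close as possible to pi/2, i.e. j = round(pi/(4*theta) - 1/2).
pi/(4*theta) - 1/2 = 42026.0928
(For comparison, the common estimate pi/4 * sqrt(N/k) = 42026.5928; the exact maximiser is used here.)
Optimal iterations = 42026

42026


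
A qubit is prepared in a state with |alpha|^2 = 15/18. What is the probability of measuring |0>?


|alpha|^2 = 15/18 = 0.8333
|beta|^2 = 1 - 15/18 = 3/18 = 0.1667
P(|0>) = |alpha|^2 = 0.8333

0.8333


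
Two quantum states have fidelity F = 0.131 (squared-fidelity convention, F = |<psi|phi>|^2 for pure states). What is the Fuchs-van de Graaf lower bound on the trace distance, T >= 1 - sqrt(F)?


Fuchs-van de Graaf (squared-fidelity convention): 1 - sqrt(F) <= T <= sqrt(1 - F).
Lower bound: T >= 1 - sqrt(F)
sqrt(F) = sqrt(0.131) = 0.3619
T >= 1 - 0.3619
T >= 0.6381

0.6381


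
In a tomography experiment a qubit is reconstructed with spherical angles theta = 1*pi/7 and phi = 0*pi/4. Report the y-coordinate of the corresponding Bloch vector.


theta = 0.4488, phi = 0.0000
r_y = sin(theta)*sin(phi) = 0.4339 * 0.0000
r_y = 0.0000

0.0000


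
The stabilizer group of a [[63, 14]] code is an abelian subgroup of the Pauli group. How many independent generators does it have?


For an [[n,k]] stabilizer code:
Number of stabilizer generators = n - k
= 63 - 14
= 49

49


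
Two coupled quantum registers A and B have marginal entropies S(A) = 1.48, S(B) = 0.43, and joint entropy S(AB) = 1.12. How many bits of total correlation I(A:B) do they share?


I(A:B) = S(A) + S(B) - S(AB)
= 1.48 + 0.43 - 1.12
= 0.7900

0.7900


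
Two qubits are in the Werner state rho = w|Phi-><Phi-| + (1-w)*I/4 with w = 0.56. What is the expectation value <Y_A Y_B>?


|Phi-> = (|00> - |11>)/sqrt(2)
For the pure Bell state, <Y_A Y_B> = +1 (Bell-state Pauli correlator).
The maximally-mixed part I/4 has tr(I/4 * P tensor P) = 0 for any traceless Pauli P.
So <Y_A Y_B>_rho = w * (+1) + (1 - w) * 0
= 0.56 * (+1)
= 0.5600

0.5600


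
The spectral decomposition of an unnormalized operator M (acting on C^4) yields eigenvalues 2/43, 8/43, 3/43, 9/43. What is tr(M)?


tr(M) = sum of eigenvalues
= 2/43 + 8/43 + 3/43 + 9/43
= 22/43
= 0.5116

0.5116


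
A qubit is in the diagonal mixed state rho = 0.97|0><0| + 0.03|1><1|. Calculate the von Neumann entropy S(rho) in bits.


S = -p*log2(p) - (1-p)*log2(1-p)
p = 0.9700, 1-p = 0.0300
= -0.9700 * log2(0.9700) - 0.0300 * log2(0.0300)
= -(-0.0426) - (-0.1518)
= 0.1944

0.1944


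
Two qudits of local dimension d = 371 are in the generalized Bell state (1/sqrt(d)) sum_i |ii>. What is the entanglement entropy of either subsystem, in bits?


For a maximally entangled state in d x d:
S = log2(d) = log2(371)
= 8.5353

8.5353


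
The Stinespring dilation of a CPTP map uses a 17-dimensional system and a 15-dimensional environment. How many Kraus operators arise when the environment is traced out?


Tracing out the environment in an orthonormal basis {|i>_E} gives Kraus operators K_i = <i|_E U |0>_E.
Number of Kraus operators = dim(H_env) = d_env
= 15

15


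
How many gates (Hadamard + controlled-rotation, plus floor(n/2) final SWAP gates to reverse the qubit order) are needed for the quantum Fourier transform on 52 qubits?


Hadamard gates: 52
Controlled rotations: n*(n-1)/2 = 52*51/2 = 1326
SWAP gates: floor(n/2) = floor(52/2) = 26
Total = 52 + 1326 + 26
= 1404

1404


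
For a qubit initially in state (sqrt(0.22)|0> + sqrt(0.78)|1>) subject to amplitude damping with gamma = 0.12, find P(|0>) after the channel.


For amplitude damping with parameter gamma on state sqrt(a)|0> + sqrt(b)|1>:
alpha^2 = 0.22, beta^2 = 0.78
P(|0>) = alpha^2 + gamma * beta^2
= 0.22 + 0.12 * 0.78
= 0.22 + 0.0936
= 0.3136

0.3136


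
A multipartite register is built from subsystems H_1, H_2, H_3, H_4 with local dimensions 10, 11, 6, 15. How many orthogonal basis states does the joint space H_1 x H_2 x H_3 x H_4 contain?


dim(H_1 x H_2 x H_3 x H_4) = 10 * 11 * 6 * 15
= 110 * 6 * 15
= 660 * 15
= 9900

9900


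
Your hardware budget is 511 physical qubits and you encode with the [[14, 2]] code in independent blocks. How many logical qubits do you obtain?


Each code block uses 14 physical qubits for 2 logical qubit(s).
Number of complete blocks = floor(511 / 14) = 36
Logical qubits = 36 * 2
= 72

72


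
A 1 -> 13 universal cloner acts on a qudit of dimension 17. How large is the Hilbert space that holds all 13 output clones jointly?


Output space = H^(tensor 13) where dim(H) = 17
dim = 17^13
= 289 (after 2 factors)
= 4913 (after 3 factors)
= 83521 (after 4 factors)
= 1419857 (after 5 factors)
= 24137569 (after 6 factors)
= 410338673 (after 7 factors)
= 6975757441 (after 8 factors)
= 118587876497 (after 9 factors)
= 2015993900449 (after 10 factors)
= 34271896307633 (after 11 factors)
= 582622237229761 (after 12 factors)
= 9904578032905937 (after 13 factors)
= 9904578032905937

9904578032905937


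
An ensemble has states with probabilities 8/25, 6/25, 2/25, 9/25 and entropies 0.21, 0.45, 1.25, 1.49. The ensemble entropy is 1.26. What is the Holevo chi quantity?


chi = S(rho) - sum_i p_i * S(rho_i)
Weighted entropy = 8/25 * 0.21 + 6/25 * 0.45 + 2/25 * 1.25 + 9/25 * 1.49
= 0.8116
chi = 1.26 - 0.8116
= 0.4484

0.4484


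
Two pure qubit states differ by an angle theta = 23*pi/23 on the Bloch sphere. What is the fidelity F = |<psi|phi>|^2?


For states separated by angle theta on Bloch sphere:
F = cos^2(theta/2)
theta = 23*pi/23 = 3.1416
theta/2 = 1.5708
cos(theta/2) = 0.0000
F = 0.0000

0.0000


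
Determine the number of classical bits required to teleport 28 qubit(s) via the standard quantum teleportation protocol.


Quantum teleportation requires 2 classical bits per qubit teleported.
28 qubit(s) -> 2 * 28 = 56 classical bits

56


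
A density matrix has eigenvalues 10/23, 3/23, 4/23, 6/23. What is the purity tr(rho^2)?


tr(rho^2) = sum of eigenvalues squared
= (10/23)^2 + (3/23)^2 + (4/23)^2 + (6/23)^2
= (100 + 9 + 16 + 36) / 529
= 161/529
= 0.3043

0.3043


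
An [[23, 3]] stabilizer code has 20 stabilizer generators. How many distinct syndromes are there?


Each stabilizer generator gives a binary (+1 or -1) measurement outcome.
With 20 independent generators:
Total syndromes = 2^20
= 1048576

1048576


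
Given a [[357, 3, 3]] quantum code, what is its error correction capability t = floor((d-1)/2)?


Code parameters: [[357, 3, 3]], distance d = 3.
Number of correctable errors = floor((d-1)/2)
= floor((3 - 1)/2)
= floor(2/2)
= 1

1


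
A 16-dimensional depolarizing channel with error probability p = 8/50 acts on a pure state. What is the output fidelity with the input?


F = (1-p) + p/d
= (1 - 0.1600) + 0.1600/16
= 0.8400 + 0.0100
= 0.8500

0.8500


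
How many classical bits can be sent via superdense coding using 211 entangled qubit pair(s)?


Superdense coding allows 2 classical bits per shared entangled pair.
211 pair(s) -> 2 * 211 = 422 classical bits

422
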